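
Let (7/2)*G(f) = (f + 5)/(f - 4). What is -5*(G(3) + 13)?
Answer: -375/7 ≈ -53.571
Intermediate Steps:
G(f) = 2*(5 + f)/(7*(-4 + f)) (G(f) = 2*((f + 5)/(f - 4))/7 = 2*((5 + f)/(-4 + f))/7 = 2*(5 + f)/(7*(-4 + f)))
-5*(G(3) + 13) = -5*(2*(5 + 3)/(7*(-4 + 3)) + 13) = -5*((2/7)*8/(-1) + 13) = -5*((2/7)*(-1)*8 + 13) = -5*(-16/7 + 13) = -5*75/7 = -375/7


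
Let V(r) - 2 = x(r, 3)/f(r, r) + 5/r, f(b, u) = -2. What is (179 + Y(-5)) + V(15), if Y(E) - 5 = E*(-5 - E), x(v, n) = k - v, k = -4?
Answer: 1175/6 ≈ 195.83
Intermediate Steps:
x(v, n) = -4 - v
V(r) = 4 + r/2 + 5/r (V(r) = 2 + ((-4 - r)/(-2) + 5/r) = 2 + ((-4 - r)*(-½) + 5/r) = 2 + ((2 + r/2) + 5/r) = 2 + (2 + r/2 + 5/r) = 4 + r/2 + 5/r)
Y(E) = 5 + E*(-5 - E)
(179 + Y(-5)) + V(15) = (179 + (5 - 1*(-5)² - 5*(-5))) + (4 + (½)*15 + 5/15) = (179 + (5 - 1*25 + 25)) + (4 + 15/2 + 5*(1/15)) = (179 + (5 - 25 + 25)) + (4 + 15/2 + ⅓) = (179 + 5) + 71/6 = 184 + 71/6 = 1175/6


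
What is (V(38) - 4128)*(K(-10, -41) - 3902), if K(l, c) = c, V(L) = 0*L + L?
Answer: 16126870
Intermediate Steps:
V(L) = L (V(L) = 0 + L = L)
(V(38) - 4128)*(K(-10, -41) - 3902) = (38 - 4128)*(-41 - 3902) = -4090*(-3943) = 16126870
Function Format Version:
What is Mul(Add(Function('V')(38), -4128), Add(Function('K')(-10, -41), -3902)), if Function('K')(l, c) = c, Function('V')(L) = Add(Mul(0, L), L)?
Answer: 16126870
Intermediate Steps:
Function('V')(L) = L (Function('V')(L) = Add(0, L) = L)
Mul(Add(Function('V')(38), -4128), Add(Function('K')(-10, -41), -3902)) = Mul(Add(38, -4128), Add(-41, -3902)) = Mul(-4090, -3943) = 16126870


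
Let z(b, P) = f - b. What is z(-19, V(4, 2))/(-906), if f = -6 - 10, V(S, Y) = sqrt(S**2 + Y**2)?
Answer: -1/302 ≈ -0.0033113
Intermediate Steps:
f = -16
z(b, P) = -16 - b
z(-19, V(4, 2))/(-906) = (-16 - 1*(-19))/(-906) = (-16 + 19)*(-1/906) = 3*(-1/906) = -1/302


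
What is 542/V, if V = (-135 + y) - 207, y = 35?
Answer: -542/307 ≈ -1.7655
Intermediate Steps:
V = -307 (V = (-135 + 35) - 207 = -100 - 207 = -307)
542/V = 542/(-307) = 542*(-1/307) = -542/307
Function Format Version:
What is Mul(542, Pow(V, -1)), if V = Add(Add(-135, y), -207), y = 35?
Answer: Rational(-542, 307) ≈ -1.7655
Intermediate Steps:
V = -307 (V = Add(Add(-135, 35), -207) = Add(-100, -207) = -307)
Mul(542, Pow(V, -1)) = Mul(542, Pow(-307, -1)) = Mul(542, Rational(-1, 307)) = Rational(-542, 307)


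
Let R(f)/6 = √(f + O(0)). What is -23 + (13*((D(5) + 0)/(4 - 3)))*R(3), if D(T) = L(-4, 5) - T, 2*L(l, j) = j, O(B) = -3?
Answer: -23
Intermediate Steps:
L(l, j) = j/2
R(f) = 6*√(-3 + f) (R(f) = 6*√(f - 3) = 6*√(-3 + f))
D(T) = 5/2 - T (D(T) = (½)*5 - T = 5/2 - T)
-23 + (13*((D(5) + 0)/(4 - 3)))*R(3) = -23 + (13*(((5/2 - 1*5) + 0)/(4 - 3)))*(6*√(-3 + 3)) = -23 + (13*(((5/2 - 5) + 0)/1))*(6*√0) = -23 + (13*((-5/2 + 0)*1))*(6*0) = -23 + (13*(-5/2*1))*0 = -23 + (13*(-5/2))*0 = -23 - 65/2*0 = -23 + 0 = -23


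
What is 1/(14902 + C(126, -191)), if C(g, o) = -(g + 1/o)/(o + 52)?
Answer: 26549/395657263 ≈ 6.7101e-5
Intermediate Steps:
C(g, o) = -(g + 1/o)/(52 + o)
1/(14902 + C(126, -191)) = 1/(14902 + (-1 - 1*126*(-191))/((-191)*(52 - 191))) = 1/(14902 - 1/191*(-1 + 24066)/(-139)) = 1/(14902 - 1/191*(-1/139)*24065) = 1/(14902 + 24065/26549) = 1/(395657263/26549) = 26549/395657263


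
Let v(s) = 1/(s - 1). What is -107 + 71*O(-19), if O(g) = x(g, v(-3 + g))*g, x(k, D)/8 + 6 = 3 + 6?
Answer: -32483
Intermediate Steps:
v(s) = 1/(-1 + s)
x(k, D) = 24 (x(k, D) = -48 + 8*(3 + 6) = -48 + 8*9 = -48 + 72 = 24)
O(g) = 24*g
-107 + 71*O(-19) = -107 + 71*(24*(-19)) = -107 + 71*(-456) = -107 - 32376 = -32483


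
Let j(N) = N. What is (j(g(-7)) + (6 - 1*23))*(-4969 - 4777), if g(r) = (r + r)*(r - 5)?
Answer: -1471646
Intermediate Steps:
g(r) = 2*r*(-5 + r) (g(r) = (2*r)*(-5 + r) = 2*r*(-5 + r))
(j(g(-7)) + (6 - 1*23))*(-4969 - 4777) = (2*(-7)*(-5 - 7) + (6 - 1*23))*(-4969 - 4777) = (2*(-7)*(-12) + (6 - 23))*(-9746) = (168 - 17)*(-9746) = 151*(-9746) = -1471646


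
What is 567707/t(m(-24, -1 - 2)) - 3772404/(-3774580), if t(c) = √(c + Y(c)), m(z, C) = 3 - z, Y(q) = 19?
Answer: 943101/943645 + 567707*√46/46 ≈ 83705.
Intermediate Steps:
t(c) = √(19 + c) (t(c) = √(c + 19) = √(19 + c))
567707/t(m(-24, -1 - 2)) - 3772404/(-3774580) = 567707/(√(19 + (3 - 1*(-24)))) - 3772404/(-3774580) = 567707/(√(19 + (3 + 24))) - 3772404*(-1/3774580) = 567707/(√(19 + 27)) + 943101/943645 = 567707/(√46) + 943101/943645 = 567707*(√46/46) + 943101/943645 = 567707*√46/46 + 943101/943645 = 943101/943645 + 567707*√46/46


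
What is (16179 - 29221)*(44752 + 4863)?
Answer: -647078830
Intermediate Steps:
(16179 - 29221)*(44752 + 4863) = -13042*49615 = -647078830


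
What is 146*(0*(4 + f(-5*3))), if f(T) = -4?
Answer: 0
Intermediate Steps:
146*(0*(4 + f(-5*3))) = 146*(0*(4 - 4)) = 146*(0*0) = 146*0 = 0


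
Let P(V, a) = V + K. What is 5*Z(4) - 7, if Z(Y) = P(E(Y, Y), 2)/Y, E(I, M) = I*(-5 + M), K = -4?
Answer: -17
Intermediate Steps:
P(V, a) = -4 + V (P(V, a) = V - 4 = -4 + V)
Z(Y) = (-4 + Y*(-5 + Y))/Y
5*Z(4) - 7 = 5*(-5 + 4 - 4/4) - 7 = 5*(-5 + 4 - 4*1/4) - 7 = 5*(-5 + 4 - 1) - 7 = 5*(-2) - 7 = -10 - 7 = -17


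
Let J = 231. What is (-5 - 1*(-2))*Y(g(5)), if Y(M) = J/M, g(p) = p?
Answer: -693/5 ≈ -138.60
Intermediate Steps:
Y(M) = 231/M
(-5 - 1*(-2))*Y(g(5)) = (-5 - 1*(-2))*(231/5) = (-5 + 2)*(231*(1/5)) = -3*231/5 = -693/5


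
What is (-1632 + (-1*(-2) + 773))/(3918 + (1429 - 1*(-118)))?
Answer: -857/5465 ≈ -0.15682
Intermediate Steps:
(-1632 + (-1*(-2) + 773))/(3918 + (1429 - 1*(-118))) = (-1632 + (2 + 773))/(3918 + (1429 + 118)) = (-1632 + 775)/(3918 + 1547) = -857/5465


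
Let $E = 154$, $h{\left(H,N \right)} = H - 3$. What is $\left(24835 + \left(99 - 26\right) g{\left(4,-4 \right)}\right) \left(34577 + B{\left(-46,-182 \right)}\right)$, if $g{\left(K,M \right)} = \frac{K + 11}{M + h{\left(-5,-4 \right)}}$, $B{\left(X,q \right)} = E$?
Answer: $\frac{3437500725}{4} \approx 8.5938 \cdot 10^{8}$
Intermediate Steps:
$h{\left(H,N \right)} = -3 + H$
$B{\left(X,q \right)} = 154$
$g{\left(K,M \right)} = \frac{11 + K}{-8 + M}$ ($g{\left(K,M \right)} = \frac{K + 11}{M - 8} = \frac{11 + K}{M - 8} = \frac{11 + K}{-8 + M}$)
$\left(24835 + \left(99 - 26\right) g{\left(4,-4 \right)}\right) \left(34577 + B{\left(-46,-182 \right)}\right) = \left(24835 + \left(99 - 26\right) \frac{11 + 4}{-8 - 4}\right) \left(34577 + 154\right) = \left(24835 + 73 \frac{1}{-12} \cdot 15\right) 34731 = \left(24835 + 73 \left(\left(- \frac{1}{12}\right) 15\right)\right) 34731 = \left(24835 + 73 \left(- \frac{5}{4}\right)\right) 34731 = \left(24835 - \frac{365}{4}\right) 34731 = \frac{98975}{4} \cdot 34731 = \frac{3437500725}{4}$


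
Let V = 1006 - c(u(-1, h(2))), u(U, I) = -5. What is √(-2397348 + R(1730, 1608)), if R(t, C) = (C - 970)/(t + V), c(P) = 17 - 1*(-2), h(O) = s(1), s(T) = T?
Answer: I*√146259789806/247 ≈ 1548.3*I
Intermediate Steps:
h(O) = 1
c(P) = 19 (c(P) = 17 + 2 = 19)
V = 987 (V = 1006 - 1*19 = 1006 - 19 = 987)
R(t, C) = (-970 + C)/(987 + t) (R(t, C) = (C - 970)/(t + 987) = (-970 + C)/(987 + t))
√(-2397348 + R(1730, 1608)) = √(-2397348 + (-970 + 1608)/(987 + 1730)) = √(-2397348 + 638/2717) = √(-2397348 + (1/2717)*638) = √(-2397348 + 58/247) = √(-592144898/247) = I*√146259789806/247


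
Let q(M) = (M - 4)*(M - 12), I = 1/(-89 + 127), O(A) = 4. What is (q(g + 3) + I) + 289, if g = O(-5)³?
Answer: 142653/38 ≈ 3754.0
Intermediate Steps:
g = 64 (g = 4³ = 64)
I = 1/38 ≈ 0.026316
q(M) = (-12 + M)*(-4 + M) (q(M) = (-4 + M)*(-12 + M) = (-12 + M)*(-4 + M))
(q(g + 3) + I) + 289 = ((48 + (64 + 3)² - 16*(64 + 3)) + 1/38) + 289 = ((48 + 67² - 16*67) + 1/38) + 289 = ((48 + 4489 - 1072) + 1/38) + 289 = (3465 + 1/38) + 289 = 131671/38 + 289 = 142653/38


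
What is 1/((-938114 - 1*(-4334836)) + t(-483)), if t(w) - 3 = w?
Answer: 1/3396242 ≈ 2.9444e-7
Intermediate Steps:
t(w) = 3 + w
1/((-938114 - 1*(-4334836)) + t(-483)) = 1/((-938114 - 1*(-4334836)) + (3 - 483)) = 1/((-938114 + 4334836) - 480) = 1/(3396722 - 480) = 1/3396242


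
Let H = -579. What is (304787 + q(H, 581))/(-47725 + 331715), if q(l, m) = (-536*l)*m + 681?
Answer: 90307666/141995 ≈ 635.99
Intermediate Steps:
q(l, m) = 681 - 536*l*m (q(l, m) = -536*l*m + 681 = 681 - 536*l*m)
(304787 + q(H, 581))/(-47725 + 331715) = (304787 + (681 - 536*(-579)*581))/(-47725 + 331715) = (304787 + (681 + 180309864))/283990 = (304787 + 180310545)*(1/283990) = 180615332*(1/283990) = 90307666/141995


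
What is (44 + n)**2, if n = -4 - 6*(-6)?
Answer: 5776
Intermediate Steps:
n = 32 (n = -4 + 36 = 32)
(44 + n)**2 = (44 + 32)**2 = 76**2 = 5776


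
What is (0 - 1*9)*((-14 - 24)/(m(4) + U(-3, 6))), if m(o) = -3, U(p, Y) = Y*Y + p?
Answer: 57/5 ≈ 11.400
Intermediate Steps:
U(p, Y) = p + Y² (U(p, Y) = Y² + p = p + Y²)
(0 - 1*9)*((-14 - 24)/(m(4) + U(-3, 6))) = (0 - 1*9)*((-14 - 24)/(-3 + (-3 + 6²))) = (0 - 9)*(-38/(-3 + (-3 + 36))) = -(-342)/(-3 + 33) = -(-342)/30 = -9*(-19/15) = 57/5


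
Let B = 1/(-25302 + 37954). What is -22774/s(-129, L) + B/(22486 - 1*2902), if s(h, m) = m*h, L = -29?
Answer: -1880956036897/308977629696 ≈ -6.0877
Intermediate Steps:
s(h, m) = h*m
B = 1/12652 ≈ 7.9039e-5
-22774/s(-129, L) + B/(22486 - 1*2902) = -22774/((-129*(-29))) + 1/(12652*(22486 - 1*2902)) = -22774/3741 + 1/(12652*(22486 - 2902)) = -22774*1/3741 + (1/12652)/19584 = -22774/3741 + (1/12652)*(1/19584) = -22774/3741 + 1/247776768 = -1880956036897/308977629696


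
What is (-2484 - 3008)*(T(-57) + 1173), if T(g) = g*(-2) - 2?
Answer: -7057220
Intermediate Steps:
T(g) = -2 - 2*g (T(g) = -2*g - 2 = -2 - 2*g)
(-2484 - 3008)*(T(-57) + 1173) = (-2484 - 3008)*((-2 - 2*(-57)) + 1173) = -5492*((-2 + 114) + 1173) = -5492*(112 + 1173) = -5492*1285 = -7057220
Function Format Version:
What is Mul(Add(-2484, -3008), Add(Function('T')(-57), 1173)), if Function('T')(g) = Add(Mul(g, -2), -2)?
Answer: -7057220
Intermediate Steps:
Function('T')(g) = Add(-2, Mul(-2, g)) (Function('T')(g) = Add(Mul(-2, g), -2) = Add(-2, Mul(-2, g)))
Mul(Add(-2484, -3008), Add(Function('T')(-57), 1173)) = Mul(Add(-2484, -3008), Add(Add(-2, Mul(-2, -57)), 1173)) = Mul(-5492, Add(Add(-2, 114), 1173)) = Mul(-5492, Add(112, 1173)) = Mul(-5492, 1285) = -7057220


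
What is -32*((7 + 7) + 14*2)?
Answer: -1344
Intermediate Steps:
-32*((7 + 7) + 14*2) = -32*(14 + 28) = -32*42 = -1344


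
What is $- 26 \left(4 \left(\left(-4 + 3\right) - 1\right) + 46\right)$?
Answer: $-988$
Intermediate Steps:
$- 26 \left(4 \left(\left(-4 + 3\right) - 1\right) + 46\right) = - 26 \left(4 \left(-1 - 1\right) + 46\right) = - 26 \left(4 \left(-2\right) + 46\right) = - 26 \left(-8 + 46\right) = \left(-26\right) 38 = -988$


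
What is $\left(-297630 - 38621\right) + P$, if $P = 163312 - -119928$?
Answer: $-53011$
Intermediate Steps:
$P = 283240$ ($P = 163312 + 119928 = 283240$)
$\left(-297630 - 38621\right) + P = \left(-297630 - 38621\right) + 283240 = -336251 + 283240 = -53011$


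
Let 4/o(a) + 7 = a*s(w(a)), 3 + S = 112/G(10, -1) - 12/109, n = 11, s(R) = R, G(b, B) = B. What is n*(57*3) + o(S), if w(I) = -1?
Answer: 5541535/2946 ≈ 1881.0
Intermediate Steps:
S = -12547/109 (S = -3 + (112/(-1) - 12/109) = -3 + (112*(-1) - 12*1/109) = -3 + (-112 - 12/109) = -3 - 12220/109 = -12547/109 ≈ -115.11)
o(a) = 4/(-7 - a) (o(a) = 4/(-7 + a*(-1)) = 4/(-7 - a))
n*(57*3) + o(S) = 11*(57*3) + 4/(-7 - 1*(-12547/109)) = 11*171 + 4/(-7 + 12547/109) = 1881 + 4/(11784/109) = 1881 + 4*(109/11784) = 1881 + 109/2946 = 5541535/2946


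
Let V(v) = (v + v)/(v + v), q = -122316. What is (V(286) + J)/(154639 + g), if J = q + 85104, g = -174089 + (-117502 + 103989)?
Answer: 37211/32963 ≈ 1.1289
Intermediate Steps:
g = -187602 (g = -174089 - 13513 = -187602)
V(v) = 1 (V(v) = (2*v)/((2*v)) = (2*v)*(1/(2*v)) = 1)
J = -37212 (J = -122316 + 85104 = -37212)
(V(286) + J)/(154639 + g) = (1 - 37212)/(154639 - 187602) = -37211/(-32963) = -37211*(-1/32963) = 37211/32963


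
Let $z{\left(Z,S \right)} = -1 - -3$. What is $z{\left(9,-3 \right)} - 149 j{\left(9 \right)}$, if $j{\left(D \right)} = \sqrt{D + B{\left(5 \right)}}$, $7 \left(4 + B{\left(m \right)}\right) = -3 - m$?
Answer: $2 - \frac{447 \sqrt{21}}{7} \approx -290.63$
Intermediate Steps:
$z{\left(Z,S \right)} = 2$ ($z{\left(Z,S \right)} = -1 + 3 = 2$)
$B{\left(m \right)} = - \frac{31}{7} - \frac{m}{7}$ ($B{\left(m \right)} = -4 + \frac{-3 - m}{7} = -4 - \left(\frac{3}{7} + \frac{m}{7}\right) = - \frac{31}{7} - \frac{m}{7}$)
$j{\left(D \right)} = \sqrt{- \frac{36}{7} + D}$ ($j{\left(D \right)} = \sqrt{D - \frac{36}{7}} = \sqrt{- \frac{36}{7} + D}$)
$z{\left(9,-3 \right)} - 149 j{\left(9 \right)} = 2 - 149 \frac{\sqrt{-252 + 49 \cdot 9}}{7} = 2 - 149 \frac{\sqrt{-252 + 441}}{7} = 2 - 149 \frac{\sqrt{189}}{7} = 2 - 149 \frac{3 \sqrt{21}}{7} = 2 - \frac{447 \sqrt{21}}{7}$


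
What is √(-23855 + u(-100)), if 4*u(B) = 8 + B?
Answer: I*√23878 ≈ 154.53*I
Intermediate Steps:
u(B) = 2 + B/4 (u(B) = (8 + B)/4 = 2 + B/4)
√(-23855 + u(-100)) = √(-23855 + (2 + (¼)*(-100))) = √(-23855 + (2 - 25)) = √(-23855 - 23) = √(-23878) = I*√23878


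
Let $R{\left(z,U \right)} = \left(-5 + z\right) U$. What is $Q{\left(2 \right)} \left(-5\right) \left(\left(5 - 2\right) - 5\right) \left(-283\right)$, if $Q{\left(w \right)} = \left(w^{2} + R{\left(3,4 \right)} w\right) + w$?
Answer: $28300$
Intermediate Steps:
$R{\left(z,U \right)} = U \left(-5 + z\right)$
$Q{\left(w \right)} = w^{2} - 7 w$ ($Q{\left(w \right)} = \left(w^{2} + 4 \left(-5 + 3\right) w\right) + w = \left(w^{2} + 4 \left(-2\right) w\right) + w = \left(w^{2} - 8 w\right) + w = w^{2} - 7 w$)
$Q{\left(2 \right)} \left(-5\right) \left(\left(5 - 2\right) - 5\right) \left(-283\right) = 2 \left(-7 + 2\right) \left(-5\right) \left(\left(5 - 2\right) - 5\right) \left(-283\right) = 2 \left(-5\right) \left(-5\right) \left(3 - 5\right) \left(-283\right) = \left(-10\right) \left(-5\right) \left(-2\right) \left(-283\right) = 50 \left(-2\right) \left(-283\right) = \left(-100\right) \left(-283\right) = 28300$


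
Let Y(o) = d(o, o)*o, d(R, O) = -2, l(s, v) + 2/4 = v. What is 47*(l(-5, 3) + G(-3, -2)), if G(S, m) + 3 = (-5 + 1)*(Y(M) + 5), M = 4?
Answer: 1081/2 ≈ 540.50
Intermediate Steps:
l(s, v) = -½ + v
Y(o) = -2*o
G(S, m) = 9 (G(S, m) = -3 + (-5 + 1)*(-2*4 + 5) = -3 - 4*(-8 + 5) = -3 - 4*(-3) = -3 + 12 = 9)
47*(l(-5, 3) + G(-3, -2)) = 47*((-½ + 3) + 9) = 47*(5/2 + 9) = 47*(23/2) = 1081/2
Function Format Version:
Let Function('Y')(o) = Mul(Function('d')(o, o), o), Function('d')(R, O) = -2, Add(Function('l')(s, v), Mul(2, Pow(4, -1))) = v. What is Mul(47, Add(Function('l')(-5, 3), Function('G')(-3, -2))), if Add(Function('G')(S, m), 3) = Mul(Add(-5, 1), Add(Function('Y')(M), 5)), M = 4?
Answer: Rational(1081, 2) ≈ 540.50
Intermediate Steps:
Function('l')(s, v) = Add(Rational(-1, 2), v)
Function('Y')(o) = Mul(-2, o)
Function('G')(S, m) = 9 (Function('G')(S, m) = Add(-3, Mul(Add(-5, 1), Add(Mul(-2, 4), 5))) = Add(-3, Mul(-4, Add(-8, 5))) = Add(-3, Mul(-4, -3)) = Add(-3, 12) = 9)
Mul(47, Add(Function('l')(-5, 3), Function('G')(-3, -2))) = Mul(47, Add(Add(Rational(-1, 2), 3), 9)) = Mul(47, Add(Rational(5, 2), 9)) = Mul(47, Rational(23, 2)) = Rational(1081, 2)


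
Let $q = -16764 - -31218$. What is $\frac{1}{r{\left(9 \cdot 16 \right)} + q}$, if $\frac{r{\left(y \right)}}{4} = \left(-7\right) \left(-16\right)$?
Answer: $\frac{1}{14902} \approx 6.7105 \cdot 10^{-5}$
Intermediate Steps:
$q = 14454$ ($q = -16764 + 31218 = 14454$)
$r{\left(y \right)} = 448$ ($r{\left(y \right)} = 4 \left(\left(-7\right) \left(-16\right)\right) = 4 \cdot 112 = 448$)
$\frac{1}{r{\left(9 \cdot 16 \right)} + q} = \frac{1}{448 + 14454} = \frac{1}{14902}$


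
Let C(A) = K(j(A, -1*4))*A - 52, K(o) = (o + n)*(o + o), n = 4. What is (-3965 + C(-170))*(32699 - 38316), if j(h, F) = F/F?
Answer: 32112389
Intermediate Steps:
j(h, F) = 1
K(o) = 2*o*(4 + o) (K(o) = (o + 4)*(o + o) = (4 + o)*(2*o) = 2*o*(4 + o))
C(A) = -52 + 10*A (C(A) = (2*1*(4 + 1))*A - 52 = (2*1*5)*A - 52 = 10*A - 52 = -52 + 10*A)
(-3965 + C(-170))*(32699 - 38316) = (-3965 + (-52 + 10*(-170)))*(32699 - 38316) = (-3965 + (-52 - 1700))*(-5617) = (-3965 - 1752)*(-5617) = -5717*(-5617) = 32112389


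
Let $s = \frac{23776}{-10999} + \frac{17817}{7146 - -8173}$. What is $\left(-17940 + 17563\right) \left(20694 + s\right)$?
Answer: $- \frac{1314463272178381}{168493681} \approx -7.8013 \cdot 10^{6}$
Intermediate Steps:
$s = - \frac{168255361}{168493681}$ ($s = 23776 \left(- \frac{1}{10999}\right) + \frac{17817}{7146 + 8173} = - \frac{23776}{10999} + \frac{17817}{15319} = - \frac{168255361}{168493681} \approx -0.99859$)
$\left(-17940 + 17563\right) \left(20694 + s\right) = \left(-17940 + 17563\right) \left(20694 - \frac{168255361}{168493681}\right) = \left(-377\right) \frac{3486639979253}{168493681} = - \frac{1314463272178381}{168493681}$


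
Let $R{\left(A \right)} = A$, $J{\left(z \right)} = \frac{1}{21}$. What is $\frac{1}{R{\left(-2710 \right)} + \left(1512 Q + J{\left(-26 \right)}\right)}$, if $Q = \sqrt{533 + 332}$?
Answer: $\frac{1195089}{868845286679} + \frac{666792 \sqrt{865}}{868845286679} \approx 2.3947 \cdot 10^{-5}$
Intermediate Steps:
$J{\left(z \right)} = \frac{1}{21}$
$Q = \sqrt{865} \approx 29.411$
$\frac{1}{R{\left(-2710 \right)} + \left(1512 Q + J{\left(-26 \right)}\right)} = \frac{1}{-2710 + \left(1512 \sqrt{865} + \frac{1}{21}\right)} = \frac{1}{-2710 + \left(\frac{1}{21} + 1512 \sqrt{865}\right)} = \frac{1}{- \frac{56909}{21} + 1512 \sqrt{865}}$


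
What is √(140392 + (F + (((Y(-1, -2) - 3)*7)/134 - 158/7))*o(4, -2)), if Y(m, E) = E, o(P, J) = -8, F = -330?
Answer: 2*√7875410011/469 ≈ 378.44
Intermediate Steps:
√(140392 + (F + (((Y(-1, -2) - 3)*7)/134 - 158/7))*o(4, -2)) = √(140392 + (-330 + (((-2 - 3)*7)/134 - 158/7))*(-8)) = √(140392 + (-330 + (-5*7*(1/134) - 158*⅐))*(-8)) = √(140392 + (-330 + (-35*1/134 - 158/7))*(-8)) = √(140392 + (-330 + (-35/134 - 158/7))*(-8)) = √(140392 + (-330 - 21417/938)*(-8)) = √(140392 - 330957/938*(-8)) = √(140392 + 1323828/469) = √(67167676/469) = 2*√7875410011/469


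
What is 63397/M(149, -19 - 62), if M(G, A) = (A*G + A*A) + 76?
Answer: -63397/5432 ≈ -11.671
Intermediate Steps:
M(G, A) = 76 + A² + A*G (M(G, A) = (A*G + A²) + 76 = (A² + A*G) + 76 = 76 + A² + A*G)
63397/M(149, -19 - 62) = 63397/(76 + (-19 - 62)² + (-19 - 62)*149) = 63397/(76 + (-81)² - 81*149) = 63397/(76 + 6561 - 12069) = 63397/(-5432) = 63397*(-1/5432) = -63397/5432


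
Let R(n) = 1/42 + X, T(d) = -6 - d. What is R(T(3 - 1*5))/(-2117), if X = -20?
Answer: 839/88914 ≈ 0.0094361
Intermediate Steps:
R(n) = -839/42 (R(n) = 1/42 - 20 = -839/42)
R(T(3 - 1*5))/(-2117) = -839/42/(-2117) = -839/42*(-1/2117) = 839/88914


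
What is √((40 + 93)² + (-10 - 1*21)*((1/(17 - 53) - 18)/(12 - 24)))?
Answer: √22864587/36 ≈ 132.82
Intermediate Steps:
√((40 + 93)² + (-10 - 1*21)*((1/(17 - 53) - 18)/(12 - 24))) = √(133² + (-10 - 21)*((1/(-36) - 18)/(-12))) = √(17689 - 31*(-1/36 - 18)*(-1)/12) = √(17689 - (-20119)*(-1)/(36*12)) = √(17689 - 31*649/432) = √(17689 - 20119/432) = √(7621529/432) = √22864587/36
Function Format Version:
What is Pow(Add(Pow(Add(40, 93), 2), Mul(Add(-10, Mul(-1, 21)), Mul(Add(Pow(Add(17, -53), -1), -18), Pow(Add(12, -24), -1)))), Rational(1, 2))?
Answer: Mul(Rational(1, 36), Pow(22864587, Rational(1, 2))) ≈ 132.82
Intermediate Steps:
Pow(Add(Pow(Add(40, 93), 2), Mul(Add(-10, Mul(-1, 21)), Mul(Add(Pow(Add(17, -53), -1), -18), Pow(Add(12, -24), -1)))), Rational(1, 2)) = Pow(Add(Pow(133, 2), Mul(Add(-10, -21), Mul(Add(Pow(-36, -1), -18), Pow(-12, -1)))), Rational(1, 2)) = Pow(Add(17689, Mul(-31, Mul(Add(Rational(-1, 36), -18), Rational(-1, 12)))), Rational(1, 2)) = Pow(Add(17689, Mul(-31, Mul(Rational(-649, 36), Rational(-1, 12)))), Rational(1, 2)) = Pow(Add(17689, Mul(-31, Rational(649, 432))), Rational(1, 2)) = Pow(Add(17689, Rational(-20119, 432)), Rational(1, 2)) = Pow(Rational(7621529, 432), Rational(1, 2)) = Mul(Rational(1, 36), Pow(22864587, Rational(1, 2)))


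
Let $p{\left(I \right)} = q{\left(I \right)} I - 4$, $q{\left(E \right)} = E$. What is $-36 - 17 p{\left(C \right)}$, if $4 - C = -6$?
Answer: $-1668$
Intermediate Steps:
$C = 10$ ($C = 4 - -6 = 4 + 6 = 10$)
$p{\left(I \right)} = -4 + I^{2}$ ($p{\left(I \right)} = I I - 4 = I^{2} - 4 = -4 + I^{2}$)
$-36 - 17 p{\left(C \right)} = -36 - 17 \left(-4 + 10^{2}\right) = -36 - 17 \left(-4 + 100\right) = -36 - 1632 = -1668$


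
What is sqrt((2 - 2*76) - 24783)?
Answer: I*sqrt(24933) ≈ 157.9*I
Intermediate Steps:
sqrt((2 - 2*76) - 24783) = sqrt((2 - 152) - 24783) = sqrt(-150 - 24783) = sqrt(-24933) = I*sqrt(24933)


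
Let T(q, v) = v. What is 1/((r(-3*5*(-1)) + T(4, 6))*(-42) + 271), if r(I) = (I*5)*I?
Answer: -1/47231 ≈ -2.1173e-5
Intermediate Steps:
r(I) = 5*I² (r(I) = (5*I)*I = 5*I²)
1/((r(-3*5*(-1)) + T(4, 6))*(-42) + 271) = 1/((5*(-3*5*(-1))² + 6)*(-42) + 271) = 1/((5*(-15*(-1))² + 6)*(-42) + 271) = 1/((5*15² + 6)*(-42) + 271) = 1/((5*225 + 6)*(-42) + 271) = 1/((1125 + 6)*(-42) + 271) = 1/(1131*(-42) + 271) = 1/(-47502 + 271) = 1/(-47231) = -1/47231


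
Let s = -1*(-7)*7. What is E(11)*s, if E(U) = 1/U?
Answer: 49/11 ≈ 4.4545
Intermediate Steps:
s = 49 (s = 7*7 = 49)
E(11)*s = 49/11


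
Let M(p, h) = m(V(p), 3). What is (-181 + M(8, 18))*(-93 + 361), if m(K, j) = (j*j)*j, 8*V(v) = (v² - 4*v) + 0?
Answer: -41272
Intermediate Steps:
V(v) = -v/2 + v²/8 (V(v) = ((v² - 4*v) + 0)/8 = (v² - 4*v)/8 = -v/2 + v²/8)
m(K, j) = j³ (m(K, j) = j²*j = j³)
M(p, h) = 27 (M(p, h) = 3³ = 27)
(-181 + M(8, 18))*(-93 + 361) = (-181 + 27)*(-93 + 361) = -154*268 = -41272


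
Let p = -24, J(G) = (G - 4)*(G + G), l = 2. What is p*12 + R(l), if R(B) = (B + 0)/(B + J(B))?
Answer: -865/3 ≈ -288.33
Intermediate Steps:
J(G) = 2*G*(-4 + G) (J(G) = (-4 + G)*(2*G) = 2*G*(-4 + G))
R(B) = B/(B + 2*B*(-4 + B)) (R(B) = (B + 0)/(B + 2*B*(-4 + B)) = B/(B + 2*B*(-4 + B)))
p*12 + R(l) = -24*12 + 1/(-7 + 2*2) = -288 + 1/(-7 + 4) = -288 + 1/(-3) = -288 - 1/3 = -865/3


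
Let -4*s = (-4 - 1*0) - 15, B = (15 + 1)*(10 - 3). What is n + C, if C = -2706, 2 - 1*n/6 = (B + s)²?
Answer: -675819/8 ≈ -84477.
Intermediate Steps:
B = 112 (B = 16*7 = 112)
s = 19/4 (s = -((-4 - 1*0) - 15)/4 = -((-4 + 0) - 15)/4 = -(-4 - 15)/4 = -¼*(-19) = 19/4 ≈ 4.7500)
n = -654171/8 (n = 12 - 6*(112 + 19/4)² = 12 - 6*(467/4)² = 12 - 6*218089/16 = 12 - 654267/8 = -654171/8 ≈ -81771.)
n + C = -654171/8 - 2706 = -675819/8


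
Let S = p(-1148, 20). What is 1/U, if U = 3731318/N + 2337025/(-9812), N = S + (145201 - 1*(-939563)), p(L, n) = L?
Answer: -1329055024/311978248773 ≈ -0.0042601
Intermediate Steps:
S = -1148
N = 1083616 (N = -1148 + (145201 - 1*(-939563)) = -1148 + (145201 + 939563) = -1148 + 1084764 = 1083616)
U = -311978248773/1329055024 (U = 3731318/1083616 + 2337025/(-9812) = 3731318*(1/1083616) + 2337025*(-1/9812) = 1865659/541808 - 2337025/9812 = -311978248773/1329055024 ≈ -234.74)
1/U = 1/(-311978248773/1329055024) = -1329055024/311978248773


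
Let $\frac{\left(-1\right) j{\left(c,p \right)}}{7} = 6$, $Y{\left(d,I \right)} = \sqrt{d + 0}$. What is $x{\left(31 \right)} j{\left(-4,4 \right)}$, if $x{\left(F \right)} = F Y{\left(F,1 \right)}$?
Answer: $- 1302 \sqrt{31} \approx -7249.2$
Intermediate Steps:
$Y{\left(d,I \right)} = \sqrt{d}$
$j{\left(c,p \right)} = -42$ ($j{\left(c,p \right)} = \left(-7\right) 6 = -42$)
$x{\left(F \right)} = F^{\frac{3}{2}}$ ($x{\left(F \right)} = F \sqrt{F} = F^{\frac{3}{2}}$)
$x{\left(31 \right)} j{\left(-4,4 \right)} = 31^{\frac{3}{2}} \left(-42\right) = 31 \sqrt{31} \left(-42\right) = - 1302 \sqrt{31}$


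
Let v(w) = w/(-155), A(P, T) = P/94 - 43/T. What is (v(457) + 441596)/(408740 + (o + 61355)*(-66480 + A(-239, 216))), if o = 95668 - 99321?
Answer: -115812193716/1005971247741155 ≈ -0.00011512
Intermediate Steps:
o = -3653
A(P, T) = -43/T + P/94 (A(P, T) = P*(1/94) - 43/T = P/94 - 43/T = -43/T + P/94)
v(w) = -w/155 (v(w) = w*(-1/155) = -w/155)
(v(457) + 441596)/(408740 + (o + 61355)*(-66480 + A(-239, 216))) = (-1/155*457 + 441596)/(408740 + (-3653 + 61355)*(-66480 + (-43/216 + (1/94)*(-239)))) = (-457/155 + 441596)/(408740 + 57702*(-66480 + (-43*1/216 - 239/94))) = 68446923/(155*(408740 + 57702*(-66480 + (-43/216 - 239/94)))) = 68446923/(155*(408740 + 57702*(-66480 - 27833/10152))) = 68446923/(155*(408740 + 57702*(-674932793/10152))) = 68446923/(155*(408740 - 6490828670281/1692)) = 68446923/(155*(-6490137082201/1692)) = (68446923/155)*(-1692/6490137082201) = -115812193716/1005971247741155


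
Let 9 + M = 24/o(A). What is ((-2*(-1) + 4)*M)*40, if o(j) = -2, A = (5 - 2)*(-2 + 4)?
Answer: -5040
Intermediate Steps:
A = 6 (A = 3*2 = 6)
M = -21 (M = -9 + 24/(-2) = -9 + 24*(-½) = -9 - 12 = -21)
((-2*(-1) + 4)*M)*40 = ((-2*(-1) + 4)*(-21))*40 = ((2 + 4)*(-21))*40 = (6*(-21))*40 = -126*40 = -5040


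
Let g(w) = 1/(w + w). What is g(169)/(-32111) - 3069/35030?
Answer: -268624853/3066118835 ≈ -0.087611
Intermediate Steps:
g(w) = 1/(2*w)
g(169)/(-32111) - 3069/35030 = ((1/2)/169)/(-32111) - 3069/35030 = ((1/2)*(1/169))*(-1/32111) - 3069*1/35030 = (1/338)*(-1/32111) - 99/1130 = -1/10853518 - 99/1130 = -268624853/3066118835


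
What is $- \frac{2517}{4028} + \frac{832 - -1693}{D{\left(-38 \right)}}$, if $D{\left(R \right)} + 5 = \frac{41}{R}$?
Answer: $- \frac{387068027}{930468} \approx -415.99$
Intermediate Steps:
$D{\left(R \right)} = -5 + \frac{41}{R}$
$- \frac{2517}{4028} + \frac{832 - -1693}{D{\left(-38 \right)}} = - \frac{2517}{4028} + \frac{832 - -1693}{-5 + \frac{41}{-38}} = \left(-2517\right) \frac{1}{4028} + \frac{832 + 1693}{-5 + 41 \left(- \frac{1}{38}\right)} = - \frac{2517}{4028} + \frac{2525}{-5 - \frac{41}{38}} = - \frac{2517}{4028} + \frac{2525}{- \frac{231}{38}} = - \frac{2517}{4028} + 2525 \left(- \frac{38}{231}\right) = - \frac{2517}{4028} - \frac{95950}{231} = - \frac{387068027}{930468}$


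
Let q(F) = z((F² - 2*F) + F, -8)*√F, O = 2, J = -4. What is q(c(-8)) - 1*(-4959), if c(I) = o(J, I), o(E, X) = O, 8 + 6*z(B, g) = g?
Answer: 4959 - 8*√2/3 ≈ 4955.2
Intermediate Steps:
z(B, g) = -4/3 + g/6
o(E, X) = 2
c(I) = 2
q(F) = -8*√F/3 (q(F) = (-4/3 + (⅙)*(-8))*√F = (-4/3 - 4/3)*√F = -8*√F/3)
q(c(-8)) - 1*(-4959) = -8*√2/3 - 1*(-4959) = -8*√2/3 + 4959 = 4959 - 8*√2/3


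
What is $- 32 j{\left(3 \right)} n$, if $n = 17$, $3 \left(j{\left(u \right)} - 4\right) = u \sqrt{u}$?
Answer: $-2176 - 544 \sqrt{3} \approx -3118.2$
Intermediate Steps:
$j{\left(u \right)} = 4 + \frac{u^{\frac{3}{2}}}{3}$ ($j{\left(u \right)} = 4 + \frac{u \sqrt{u}}{3} = 4 + \frac{u^{\frac{3}{2}}}{3}$)
$- 32 j{\left(3 \right)} n = - 32 \left(4 + \frac{3^{\frac{3}{2}}}{3}\right) 17 = - 32 \left(4 + \frac{3 \sqrt{3}}{3}\right) 17 = - 32 \left(4 + \sqrt{3}\right) 17 = \left(-128 - 32 \sqrt{3}\right) 17 = -2176 - 544 \sqrt{3}$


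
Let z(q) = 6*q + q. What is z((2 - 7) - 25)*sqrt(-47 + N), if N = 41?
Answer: -210*I*sqrt(6) ≈ -514.39*I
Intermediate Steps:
z(q) = 7*q
z((2 - 7) - 25)*sqrt(-47 + N) = (7*((2 - 7) - 25))*sqrt(-47 + 41) = (7*(-5 - 25))*sqrt(-6) = (7*(-30))*(I*sqrt(6)) = -210*I*sqrt(6)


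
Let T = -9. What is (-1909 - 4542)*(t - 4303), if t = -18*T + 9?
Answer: 26655532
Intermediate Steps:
t = 171 (t = -18*(-9) + 9 = 162 + 9 = 171)
(-1909 - 4542)*(t - 4303) = (-1909 - 4542)*(171 - 4303) = -6451*(-4132) = 26655532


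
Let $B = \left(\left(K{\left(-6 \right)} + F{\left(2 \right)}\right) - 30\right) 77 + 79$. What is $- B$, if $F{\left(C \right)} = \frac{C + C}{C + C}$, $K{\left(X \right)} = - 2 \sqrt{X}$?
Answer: $2154 + 154 i \sqrt{6} \approx 2154.0 + 377.22 i$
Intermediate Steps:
$F{\left(C \right)} = 1$ ($F{\left(C \right)} = \frac{2 C}{2 C} = 2 C \frac{1}{2 C} = 1$)
$B = -2154 - 154 i \sqrt{6}$ ($B = \left(\left(- 2 \sqrt{-6} + 1\right) - 30\right) 77 + 79 = \left(\left(- 2 i \sqrt{6} + 1\right) - 30\right) 77 + 79 = \left(\left(1 - 2 i \sqrt{6}\right) - 30\right) 77 + 79 = \left(-29 - 2 i \sqrt{6}\right) 77 + 79 = \left(-2233 - 154 i \sqrt{6}\right) + 79 = -2154 - 154 i \sqrt{6} \approx -2154.0 - 377.22 i$)
$- B = - (-2154 - 154 i \sqrt{6}) = 2154 + 154 i \sqrt{6}$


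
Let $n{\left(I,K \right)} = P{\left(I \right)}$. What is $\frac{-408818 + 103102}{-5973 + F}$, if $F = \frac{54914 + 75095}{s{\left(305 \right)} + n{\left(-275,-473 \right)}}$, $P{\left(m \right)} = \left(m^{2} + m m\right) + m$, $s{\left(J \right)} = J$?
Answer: $\frac{46248716480}{903465431} \approx 51.19$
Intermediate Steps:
$P{\left(m \right)} = m + 2 m^{2}$ ($P{\left(m \right)} = \left(m^{2} + m^{2}\right) + m = 2 m^{2} + m = m + 2 m^{2}$)
$n{\left(I,K \right)} = I \left(1 + 2 I\right)$
$F = \frac{130009}{151280}$ ($F = \frac{54914 + 75095}{305 - 275 \left(1 + 2 \left(-275\right)\right)} = \frac{130009}{305 - 275 \left(1 - 550\right)} = \frac{130009}{305 - -150975} = \frac{130009}{305 + 150975} = \frac{130009}{151280} \approx 0.85939$)
$\frac{-408818 + 103102}{-5973 + F} = \frac{-408818 + 103102}{-5973 + \frac{130009}{151280}} = - \frac{305716}{- \frac{903465431}{151280}} = \left(-305716\right) \left(- \frac{151280}{903465431}\right) = \frac{46248716480}{903465431}$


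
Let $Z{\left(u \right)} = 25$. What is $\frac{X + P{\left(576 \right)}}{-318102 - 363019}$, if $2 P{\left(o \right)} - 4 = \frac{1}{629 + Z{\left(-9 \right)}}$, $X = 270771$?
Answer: $- \frac{354171085}{890906268} \approx -0.39754$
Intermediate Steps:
$P{\left(o \right)} = \frac{2617}{1308}$ ($P{\left(o \right)} = 2 + \frac{1}{2 \left(629 + 25\right)} = 2 + \frac{1}{2 \cdot 654} = 2 + \frac{1}{2} \cdot \frac{1}{654} = 2 + \frac{1}{1308} = \frac{2617}{1308}$)
$\frac{X + P{\left(576 \right)}}{-318102 - 363019} = \frac{270771 + \frac{2617}{1308}}{-318102 - 363019} = \frac{354171085}{1308 \left(-681121\right)} = \frac{354171085}{1308} \left(- \frac{1}{681121}\right) = - \frac{354171085}{890906268}$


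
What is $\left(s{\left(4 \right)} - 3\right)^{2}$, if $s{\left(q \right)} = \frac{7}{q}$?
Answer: $\frac{25}{16} \approx 1.5625$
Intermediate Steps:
$\left(s{\left(4 \right)} - 3\right)^{2} = \left(\frac{7}{4} - 3\right)^{2} = \left(- \frac{5}{4}\right)^{2} = \frac{25}{16}$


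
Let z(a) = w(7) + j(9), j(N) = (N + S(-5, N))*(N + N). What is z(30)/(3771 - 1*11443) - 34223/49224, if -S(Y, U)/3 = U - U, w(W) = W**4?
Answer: -1735357/1685922 ≈ -1.0293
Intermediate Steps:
S(Y, U) = 0 (S(Y, U) = -3*(U - U) = -3*0 = 0)
j(N) = 2*N**2 (j(N) = (N + 0)*(N + N) = N*(2*N) = 2*N**2)
z(a) = 2563 (z(a) = 7**4 + 2*9**2 = 2401 + 2*81 = 2401 + 162 = 2563)
z(30)/(3771 - 1*11443) - 34223/49224 = 2563/(3771 - 1*11443) - 34223/49224 = 2563/(3771 - 11443) - 34223*1/49224 = 2563/(-7672) - 4889/7032 = 2563*(-1/7672) - 4889/7032 = -2563/7672 - 4889/7032 = -1735357/1685922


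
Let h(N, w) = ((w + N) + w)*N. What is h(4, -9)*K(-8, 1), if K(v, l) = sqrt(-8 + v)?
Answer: -224*I ≈ -224.0*I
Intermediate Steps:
h(N, w) = N*(N + 2*w) (h(N, w) = ((N + w) + w)*N = (N + 2*w)*N = N*(N + 2*w))
h(4, -9)*K(-8, 1) = (4*(4 + 2*(-9)))*sqrt(-8 - 8) = (4*(4 - 18))*sqrt(-16) = (4*(-14))*(4*I) = -224*I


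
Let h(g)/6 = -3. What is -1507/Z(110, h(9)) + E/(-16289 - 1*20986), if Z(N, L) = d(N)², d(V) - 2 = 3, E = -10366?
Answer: -31501/525 ≈ -60.002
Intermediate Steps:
h(g) = -18 (h(g) = 6*(-3) = -18)
d(V) = 5 (d(V) = 2 + 3 = 5)
Z(N, L) = 25 (Z(N, L) = 5² = 25)
-1507/Z(110, h(9)) + E/(-16289 - 1*20986) = -1507/25 - 10366/(-16289 - 1*20986) = -1507*1/25 - 10366/(-16289 - 20986) = -1507/25 - 10366/(-37275) = -1507/25 - 10366*(-1/37275) = -1507/25 + 146/525 = -31501/525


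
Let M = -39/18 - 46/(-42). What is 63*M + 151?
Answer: 167/2 ≈ 83.500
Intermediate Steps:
M = -15/14 (M = -39*1/18 - 46*(-1/42) = -13/6 + 23/21 = -15/14 ≈ -1.0714)
63*M + 151 = 63*(-15/14) + 151 = -135/2 + 151 = 167/2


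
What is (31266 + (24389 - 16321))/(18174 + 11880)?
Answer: 19667/15027 ≈ 1.3088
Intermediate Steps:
(31266 + (24389 - 16321))/(18174 + 11880) = (31266 + 8068)/30054 = 39334*(1/30054) = 19667/15027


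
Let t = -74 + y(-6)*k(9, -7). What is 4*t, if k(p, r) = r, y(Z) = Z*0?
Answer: -296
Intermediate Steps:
y(Z) = 0
t = -74 (t = -74 + 0*(-7) = -74 + 0 = -74)
4*t = 4*(-74) = -296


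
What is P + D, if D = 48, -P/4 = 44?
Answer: -128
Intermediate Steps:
P = -176 (P = -4*44 = -176)
P + D = -176 + 48 = -128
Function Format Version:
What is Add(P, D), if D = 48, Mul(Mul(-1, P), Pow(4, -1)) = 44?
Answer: -128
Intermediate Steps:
P = -176 (P = Mul(-4, 44) = -176)
Add(P, D) = Add(-176, 48) = -128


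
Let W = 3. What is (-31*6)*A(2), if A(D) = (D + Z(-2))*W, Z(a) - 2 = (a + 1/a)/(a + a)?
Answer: -10323/4 ≈ -2580.8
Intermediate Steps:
Z(a) = 2 + (a + 1/a)/(2*a) (Z(a) = 2 + (a + 1/a)/(a + a) = 2 + (a + 1/a)/((2*a)) = 2 + (a + 1/a)*(1/(2*a)) = 2 + (a + 1/a)/(2*a))
A(D) = 63/8 + 3*D (A(D) = (D + (5/2 + (½)/(-2)²))*3 = (D + (5/2 + (½)*(¼)))*3 = (D + (5/2 + ⅛))*3 = (D + 21/8)*3 = (21/8 + D)*3 = 63/8 + 3*D)
(-31*6)*A(2) = (-31*6)*(63/8 + 3*2) = -186*(63/8 + 6) = -186*111/8 = -10323/4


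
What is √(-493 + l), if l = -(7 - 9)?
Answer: I*√491 ≈ 22.159*I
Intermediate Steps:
l = 2 (l = -1*(-2) = 2)
√(-493 + l) = √(-493 + 2) = √(-491) = I*√491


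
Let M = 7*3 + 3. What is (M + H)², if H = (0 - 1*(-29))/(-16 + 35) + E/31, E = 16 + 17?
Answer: 245298244/346921 ≈ 707.07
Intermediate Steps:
E = 33
M = 24 (M = 21 + 3 = 24)
H = 1526/589 (H = (0 - 1*(-29))/(-16 + 35) + 33/31 = (0 + 29)/19 + 33*(1/31) = 29*(1/19) + 33/31 = 29/19 + 33/31 = 1526/589 ≈ 2.5908)
(M + H)² = (24 + 1526/589)² = (15662/589)² = 245298244/346921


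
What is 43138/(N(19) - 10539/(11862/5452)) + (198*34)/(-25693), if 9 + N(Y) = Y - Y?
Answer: -751928568170/82168192361 ≈ -9.1511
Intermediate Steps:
N(Y) = -9 (N(Y) = -9 + (Y - Y) = -9 + 0 = -9)
43138/(N(19) - 10539/(11862/5452)) + (198*34)/(-25693) = 43138/(-9 - 10539/(11862/5452)) + (198*34)/(-25693) = 43138/(-9 - 10539/(11862*(1/5452))) + 6732*(-1/25693) = 43138/(-9 - 10539/5931/2726) - 6732/25693 = 43138/(-9 - 10539*2726/5931) - 6732/25693 = 43138/(-9 - 1*3192146/659) - 6732/25693 = 43138/(-9 - 3192146/659) - 6732/25693 = 43138/(-3198077/659) - 6732/25693 = 43138*(-659/3198077) - 6732/25693 = -28427942/3198077 - 6732/25693 = -751928568170/82168192361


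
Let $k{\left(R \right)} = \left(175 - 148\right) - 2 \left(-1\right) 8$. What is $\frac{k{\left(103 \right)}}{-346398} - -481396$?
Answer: $\frac{166754611565}{346398} \approx 4.814 \cdot 10^{5}$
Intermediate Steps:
$k{\left(R \right)} = 43$ ($k{\left(R \right)} = \left(175 - 148\right) - \left(-2\right) 8 = 27 - -16 = 27 + 16 = 43$)
$\frac{k{\left(103 \right)}}{-346398} - -481396 = \frac{43}{-346398} - -481396 = 43 \left(- \frac{1}{346398}\right) + 481396 = - \frac{43}{346398} + 481396 = \frac{166754611565}{346398}$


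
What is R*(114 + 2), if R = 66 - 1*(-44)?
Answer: 12760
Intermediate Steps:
R = 110 (R = 66 + 44 = 110)
R*(114 + 2) = 110*(114 + 2) = 110*116 = 12760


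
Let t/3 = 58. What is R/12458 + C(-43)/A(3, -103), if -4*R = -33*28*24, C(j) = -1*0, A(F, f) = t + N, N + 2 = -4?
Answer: 2772/6229 ≈ 0.44502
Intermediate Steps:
N = -6 (N = -2 - 4 = -6)
t = 174 (t = 3*58 = 174)
A(F, f) = 168 (A(F, f) = 174 - 6 = 168)
C(j) = 0
R = 5544 (R = -(-33*28)*24/4 = -(-231)*24 = -1/4*(-22176) = 5544)
R/12458 + C(-43)/A(3, -103) = 5544/12458 + 0/168 = 5544*(1/12458) + 0*(1/168) = 2772/6229 + 0 = 2772/6229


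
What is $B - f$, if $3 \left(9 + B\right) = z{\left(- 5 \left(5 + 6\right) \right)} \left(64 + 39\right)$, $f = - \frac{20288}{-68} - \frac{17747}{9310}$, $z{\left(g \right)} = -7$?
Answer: $- \frac{259141823}{474810} \approx -545.78$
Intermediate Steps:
$f = \frac{46918621}{158270}$ ($f = \left(-20288\right) \left(- \frac{1}{68}\right) - \frac{17747}{9310} = \frac{5072}{17} - \frac{17747}{9310} = \frac{46918621}{158270} \approx 296.45$)
$B = - \frac{748}{3}$ ($B = -9 + \frac{\left(-7\right) \left(64 + 39\right)}{3} = -9 + \frac{\left(-7\right) 103}{3} = -9 + \frac{1}{3} \left(-721\right) = -9 - \frac{721}{3} = - \frac{748}{3} \approx -249.33$)
$B - f = - \frac{748}{3} - \frac{46918621}{158270} = - \frac{259141823}{474810}$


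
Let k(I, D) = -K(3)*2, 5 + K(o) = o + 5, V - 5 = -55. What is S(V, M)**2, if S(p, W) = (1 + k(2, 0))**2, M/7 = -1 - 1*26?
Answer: 625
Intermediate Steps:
V = -50 (V = 5 - 55 = -50)
K(o) = o (K(o) = -5 + (o + 5) = -5 + (5 + o) = o)
M = -189 (M = 7*(-1 - 1*26) = 7*(-1 - 26) = 7*(-27) = -189)
k(I, D) = -6 (k(I, D) = -1*3*2 = -3*2 = -6)
S(p, W) = 25 (S(p, W) = (1 - 6)**2 = (-5)**2 = 25)
S(V, M)**2 = 25**2 = 625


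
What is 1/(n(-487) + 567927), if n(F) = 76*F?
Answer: 1/530915 ≈ 1.8835e-6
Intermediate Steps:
1/(n(-487) + 567927) = 1/(76*(-487) + 567927) = 1/(-37012 + 567927) = 1/530915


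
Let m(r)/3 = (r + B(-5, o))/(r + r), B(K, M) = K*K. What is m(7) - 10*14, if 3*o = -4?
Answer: -932/7 ≈ -133.14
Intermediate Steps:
o = -4/3 (o = (⅓)*(-4) = -4/3 ≈ -1.3333)
B(K, M) = K²
m(r) = 3*(25 + r)/(2*r) (m(r) = 3*((r + (-5)²)/(r + r)) = 3*((r + 25)/((2*r))) = 3*((25 + r)*(1/(2*r))) = 3*((25 + r)/(2*r)) = 3*(25 + r)/(2*r))
m(7) - 10*14 = (3/2)*(25 + 7)/7 - 10*14 = (3/2)*(⅐)*32 - 140 = 48/7 - 140 = -932/7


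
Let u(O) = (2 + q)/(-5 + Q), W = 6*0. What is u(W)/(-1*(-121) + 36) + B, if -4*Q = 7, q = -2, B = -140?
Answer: -140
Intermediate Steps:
W = 0
Q = -7/4 (Q = -1/4*7 = -7/4 ≈ -1.7500)
u(O) = 0 (u(O) = (2 - 2)/(-5 - 7/4) = 0/(-27/4) = 0*(-4/27) = 0)
u(W)/(-1*(-121) + 36) + B = 0/(-1*(-121) + 36) - 140 = 0/(121 + 36) - 140 = 0/157 - 140 = (1/157)*0 - 140 = 0 - 140 = -140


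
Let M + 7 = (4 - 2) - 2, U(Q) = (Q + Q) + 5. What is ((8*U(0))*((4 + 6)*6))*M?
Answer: -16800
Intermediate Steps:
U(Q) = 5 + 2*Q (U(Q) = 2*Q + 5 = 5 + 2*Q)
M = -7 (M = -7 + ((4 - 2) - 2) = -7 + (2 - 2) = -7 + 0 = -7)
((8*U(0))*((4 + 6)*6))*M = ((8*(5 + 2*0))*((4 + 6)*6))*(-7) = ((8*(5 + 0))*(10*6))*(-7) = ((8*5)*60)*(-7) = (40*60)*(-7) = 2400*(-7) = -16800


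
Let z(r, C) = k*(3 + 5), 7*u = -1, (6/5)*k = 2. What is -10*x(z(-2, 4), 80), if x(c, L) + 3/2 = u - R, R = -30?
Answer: -1985/7 ≈ -283.57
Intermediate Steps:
k = 5/3 (k = (5/6)*2 = 5/3 ≈ 1.6667)
u = -1/7 (u = (1/7)*(-1) = -1/7 ≈ -0.14286)
z(r, C) = 40/3 (z(r, C) = 5*(3 + 5)/3 = (5/3)*8 = 40/3)
x(c, L) = 397/14 (x(c, L) = -3/2 + (-1/7 - 1*(-30)) = -3/2 + (-1/7 + 30) = -3/2 + 209/7 = 397/14)
-10*x(z(-2, 4), 80) = -10*397/14 = -1985/7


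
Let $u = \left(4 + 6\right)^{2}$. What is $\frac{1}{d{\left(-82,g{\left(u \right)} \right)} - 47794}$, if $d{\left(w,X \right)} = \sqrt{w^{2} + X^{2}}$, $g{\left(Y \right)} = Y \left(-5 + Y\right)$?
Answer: $- \frac{23897}{1097004856} - \frac{\sqrt{22564181}}{1097004856} \approx -2.6114 \cdot 10^{-5}$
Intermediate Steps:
$u = 100$ ($u = 10^{2} = 100$)
$d{\left(w,X \right)} = \sqrt{X^{2} + w^{2}}$
$\frac{1}{d{\left(-82,g{\left(u \right)} \right)} - 47794} = \frac{1}{\sqrt{\left(100 \left(-5 + 100\right)\right)^{2} + \left(-82\right)^{2}} - 47794} = \frac{1}{\sqrt{\left(100 \cdot 95\right)^{2} + 6724} - 47794} = \frac{1}{\sqrt{9500^{2} + 6724} - 47794} = \frac{1}{\sqrt{90250000 + 6724} - 47794} = \frac{1}{\sqrt{90256724} - 47794} = \frac{1}{2 \sqrt{22564181} - 47794} = \frac{1}{-47794 + 2 \sqrt{22564181}}$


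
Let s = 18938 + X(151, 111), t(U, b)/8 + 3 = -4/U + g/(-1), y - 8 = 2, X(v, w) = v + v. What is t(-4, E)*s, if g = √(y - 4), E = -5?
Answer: -307840 - 153920*√6 ≈ -6.8487e+5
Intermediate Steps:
X(v, w) = 2*v
y = 10 (y = 8 + 2 = 10)
g = √6 (g = √(10 - 4) = √6 ≈ 2.4495)
t(U, b) = -24 - 32/U - 8*√6 (t(U, b) = -24 + 8*(-4/U + √6/(-1)) = -24 + 8*(-4/U + √6*(-1)) = -24 + 8*(-4/U - √6) = -24 + 8*(-√6 - 4/U) = -24 + (-32/U - 8*√6) = -24 - 32/U - 8*√6)
s = 19240 (s = 18938 + 2*151 = 18938 + 302 = 19240)
t(-4, E)*s = (-24 - 32/(-4) - 8*√6)*19240 = (-24 - 32*(-¼) - 8*√6)*19240 = (-24 + 8 - 8*√6)*19240 = (-16 - 8*√6)*19240 = -307840 - 153920*√6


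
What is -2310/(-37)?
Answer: 2310/37 ≈ 62.432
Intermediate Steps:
-2310/(-37) = -2310*(-1)/37 = -35*(-66/37) = 2310/37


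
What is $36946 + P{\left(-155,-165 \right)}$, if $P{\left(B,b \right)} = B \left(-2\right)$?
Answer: $37256$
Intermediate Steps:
$P{\left(B,b \right)} = - 2 B$
$36946 + P{\left(-155,-165 \right)} = 36946 - -310 = 36946 + 310 = 37256$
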